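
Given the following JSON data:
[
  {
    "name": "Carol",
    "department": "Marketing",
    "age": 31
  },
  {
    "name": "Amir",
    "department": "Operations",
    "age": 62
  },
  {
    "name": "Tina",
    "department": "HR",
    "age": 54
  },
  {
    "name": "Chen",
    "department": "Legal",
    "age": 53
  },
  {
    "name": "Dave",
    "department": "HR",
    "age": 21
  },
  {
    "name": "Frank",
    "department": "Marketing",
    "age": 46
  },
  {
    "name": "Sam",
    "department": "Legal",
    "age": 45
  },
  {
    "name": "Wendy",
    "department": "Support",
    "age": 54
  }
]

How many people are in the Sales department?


Scanning records for department = Sales
  No matches found
Count: 0

ANSWER: 0


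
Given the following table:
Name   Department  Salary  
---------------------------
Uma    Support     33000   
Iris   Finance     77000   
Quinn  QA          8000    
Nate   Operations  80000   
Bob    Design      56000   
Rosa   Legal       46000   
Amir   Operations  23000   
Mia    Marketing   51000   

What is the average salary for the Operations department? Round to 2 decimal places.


Operations department members:
  Nate: 80000
  Amir: 23000
Sum = 103000
Count = 2
Average = 103000 / 2 = 51500.00

ANSWER: 51500.00


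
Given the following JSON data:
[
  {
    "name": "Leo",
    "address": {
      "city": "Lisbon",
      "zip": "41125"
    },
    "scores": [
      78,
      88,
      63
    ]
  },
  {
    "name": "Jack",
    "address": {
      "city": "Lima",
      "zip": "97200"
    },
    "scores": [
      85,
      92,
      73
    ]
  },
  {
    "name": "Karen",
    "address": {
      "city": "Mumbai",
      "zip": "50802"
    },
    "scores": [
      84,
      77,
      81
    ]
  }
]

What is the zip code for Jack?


Path: records[1].address.zip
Value: 97200

ANSWER: 97200


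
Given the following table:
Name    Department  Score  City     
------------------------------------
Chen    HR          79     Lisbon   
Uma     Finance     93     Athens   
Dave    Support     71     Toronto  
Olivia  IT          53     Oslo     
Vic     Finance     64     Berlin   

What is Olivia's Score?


Row 4: Olivia
Score = 53

ANSWER: 53


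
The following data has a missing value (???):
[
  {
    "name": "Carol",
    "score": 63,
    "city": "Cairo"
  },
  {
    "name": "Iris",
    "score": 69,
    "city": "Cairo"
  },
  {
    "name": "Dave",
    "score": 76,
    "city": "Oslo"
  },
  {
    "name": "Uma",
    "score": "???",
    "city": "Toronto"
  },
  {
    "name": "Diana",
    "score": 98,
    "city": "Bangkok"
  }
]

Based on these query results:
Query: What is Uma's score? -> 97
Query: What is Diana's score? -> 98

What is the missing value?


The missing value is Uma's score
From query: Uma's score = 97

ANSWER: 97


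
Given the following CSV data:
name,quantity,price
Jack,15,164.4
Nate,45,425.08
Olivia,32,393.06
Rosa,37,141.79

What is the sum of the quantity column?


Values in 'quantity' column:
  Row 1: 15
  Row 2: 45
  Row 3: 32
  Row 4: 37
Sum = 15 + 45 + 32 + 37 = 129

ANSWER: 129


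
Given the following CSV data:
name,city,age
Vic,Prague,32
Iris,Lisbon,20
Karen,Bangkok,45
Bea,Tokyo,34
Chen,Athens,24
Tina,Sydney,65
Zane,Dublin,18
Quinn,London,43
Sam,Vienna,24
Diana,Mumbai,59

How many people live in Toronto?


Scanning city column for 'Toronto':
Total matches: 0

ANSWER: 0


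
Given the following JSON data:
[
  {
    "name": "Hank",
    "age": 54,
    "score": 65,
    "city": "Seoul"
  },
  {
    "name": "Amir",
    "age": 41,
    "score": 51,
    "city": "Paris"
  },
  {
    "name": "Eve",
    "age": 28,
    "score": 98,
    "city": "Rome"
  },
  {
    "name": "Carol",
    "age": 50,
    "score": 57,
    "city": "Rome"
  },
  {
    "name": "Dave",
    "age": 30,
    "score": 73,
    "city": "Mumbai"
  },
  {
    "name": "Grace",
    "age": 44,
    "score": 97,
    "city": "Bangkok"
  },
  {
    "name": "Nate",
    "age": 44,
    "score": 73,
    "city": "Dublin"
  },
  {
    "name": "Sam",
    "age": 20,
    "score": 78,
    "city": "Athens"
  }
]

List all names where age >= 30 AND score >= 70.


Checking both conditions:
  Hank (age=54, score=65) -> no
  Amir (age=41, score=51) -> no
  Eve (age=28, score=98) -> no
  Carol (age=50, score=57) -> no
  Dave (age=30, score=73) -> YES
  Grace (age=44, score=97) -> YES
  Nate (age=44, score=73) -> YES
  Sam (age=20, score=78) -> no


ANSWER: Dave, Grace, Nate


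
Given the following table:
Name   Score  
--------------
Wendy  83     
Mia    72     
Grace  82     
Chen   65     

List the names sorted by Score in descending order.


Sorting by Score (descending):
  Wendy: 83
  Grace: 82
  Mia: 72
  Chen: 65


ANSWER: Wendy, Grace, Mia, Chen


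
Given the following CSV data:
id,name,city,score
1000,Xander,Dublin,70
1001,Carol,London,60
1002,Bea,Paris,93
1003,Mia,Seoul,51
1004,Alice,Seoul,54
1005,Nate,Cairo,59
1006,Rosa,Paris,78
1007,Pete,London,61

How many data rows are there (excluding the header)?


Counting rows (excluding header):
Header: id,name,city,score
Data rows: 8

ANSWER: 8


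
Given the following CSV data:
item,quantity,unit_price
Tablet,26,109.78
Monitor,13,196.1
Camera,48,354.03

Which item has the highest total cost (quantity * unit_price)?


Computing row totals:
  Tablet: 2854.28
  Monitor: 2549.3
  Camera: 16993.44
Maximum: Camera (16993.44)

ANSWER: Camera


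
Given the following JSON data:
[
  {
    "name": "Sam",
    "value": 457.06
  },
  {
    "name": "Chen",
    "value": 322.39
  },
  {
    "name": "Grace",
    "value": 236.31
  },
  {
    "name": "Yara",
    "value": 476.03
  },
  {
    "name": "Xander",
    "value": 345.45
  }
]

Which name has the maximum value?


Comparing values:
  Sam: 457.06
  Chen: 322.39
  Grace: 236.31
  Yara: 476.03
  Xander: 345.45
Maximum: Yara (476.03)

ANSWER: Yara


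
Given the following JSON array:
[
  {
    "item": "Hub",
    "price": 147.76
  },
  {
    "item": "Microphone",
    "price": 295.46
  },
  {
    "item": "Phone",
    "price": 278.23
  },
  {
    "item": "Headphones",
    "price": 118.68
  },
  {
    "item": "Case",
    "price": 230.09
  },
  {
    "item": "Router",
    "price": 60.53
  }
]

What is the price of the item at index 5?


Array index 5 -> Router
price = 60.53

ANSWER: 60.53


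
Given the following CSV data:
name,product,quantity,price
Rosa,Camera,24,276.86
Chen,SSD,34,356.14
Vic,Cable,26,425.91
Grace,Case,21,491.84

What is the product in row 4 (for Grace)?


Row 4: Grace
Column 'product' = Case

ANSWER: Case


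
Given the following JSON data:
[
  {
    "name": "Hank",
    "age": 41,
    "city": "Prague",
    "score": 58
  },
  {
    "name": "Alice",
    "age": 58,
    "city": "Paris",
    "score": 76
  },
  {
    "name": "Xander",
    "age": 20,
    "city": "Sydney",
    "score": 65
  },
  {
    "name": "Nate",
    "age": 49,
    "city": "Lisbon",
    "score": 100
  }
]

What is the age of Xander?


Looking up record where name = Xander
Record index: 2
Field 'age' = 20

ANSWER: 20


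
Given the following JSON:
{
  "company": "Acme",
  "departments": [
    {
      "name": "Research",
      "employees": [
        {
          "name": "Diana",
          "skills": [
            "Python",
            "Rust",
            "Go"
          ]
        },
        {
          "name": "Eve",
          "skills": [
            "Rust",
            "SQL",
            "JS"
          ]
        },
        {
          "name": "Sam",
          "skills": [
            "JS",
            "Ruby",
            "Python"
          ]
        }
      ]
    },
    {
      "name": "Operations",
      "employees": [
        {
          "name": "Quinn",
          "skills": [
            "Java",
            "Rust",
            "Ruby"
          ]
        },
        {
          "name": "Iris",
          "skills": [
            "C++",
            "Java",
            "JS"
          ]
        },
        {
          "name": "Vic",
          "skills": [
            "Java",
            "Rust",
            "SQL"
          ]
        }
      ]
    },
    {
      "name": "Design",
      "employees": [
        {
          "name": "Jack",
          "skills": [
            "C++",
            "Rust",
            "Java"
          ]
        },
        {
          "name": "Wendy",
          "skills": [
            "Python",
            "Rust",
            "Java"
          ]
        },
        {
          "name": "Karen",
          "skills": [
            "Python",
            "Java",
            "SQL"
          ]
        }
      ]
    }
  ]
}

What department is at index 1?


Path: departments[1].name
Value: Operations

ANSWER: Operations


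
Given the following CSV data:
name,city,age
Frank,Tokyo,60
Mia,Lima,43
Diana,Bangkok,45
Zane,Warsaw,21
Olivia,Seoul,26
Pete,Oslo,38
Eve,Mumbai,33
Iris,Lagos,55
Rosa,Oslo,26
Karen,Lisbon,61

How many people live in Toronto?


Scanning city column for 'Toronto':
Total matches: 0

ANSWER: 0


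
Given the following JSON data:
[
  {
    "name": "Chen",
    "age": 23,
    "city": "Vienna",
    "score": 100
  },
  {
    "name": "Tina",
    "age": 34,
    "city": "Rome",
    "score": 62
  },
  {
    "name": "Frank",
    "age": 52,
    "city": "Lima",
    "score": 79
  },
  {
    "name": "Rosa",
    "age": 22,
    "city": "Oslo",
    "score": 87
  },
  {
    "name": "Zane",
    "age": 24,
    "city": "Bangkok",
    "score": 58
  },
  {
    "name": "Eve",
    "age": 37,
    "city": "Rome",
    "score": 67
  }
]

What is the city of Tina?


Looking up record where name = Tina
Record index: 1
Field 'city' = Rome

ANSWER: Rome


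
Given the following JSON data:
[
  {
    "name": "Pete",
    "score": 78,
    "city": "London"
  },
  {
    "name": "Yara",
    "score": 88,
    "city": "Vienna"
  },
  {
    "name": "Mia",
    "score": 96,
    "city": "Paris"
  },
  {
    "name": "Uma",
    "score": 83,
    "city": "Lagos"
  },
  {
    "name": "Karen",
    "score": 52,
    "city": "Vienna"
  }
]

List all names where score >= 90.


Filtering records where score >= 90:
  Pete (score=78) -> no
  Yara (score=88) -> no
  Mia (score=96) -> YES
  Uma (score=83) -> no
  Karen (score=52) -> no


ANSWER: Mia


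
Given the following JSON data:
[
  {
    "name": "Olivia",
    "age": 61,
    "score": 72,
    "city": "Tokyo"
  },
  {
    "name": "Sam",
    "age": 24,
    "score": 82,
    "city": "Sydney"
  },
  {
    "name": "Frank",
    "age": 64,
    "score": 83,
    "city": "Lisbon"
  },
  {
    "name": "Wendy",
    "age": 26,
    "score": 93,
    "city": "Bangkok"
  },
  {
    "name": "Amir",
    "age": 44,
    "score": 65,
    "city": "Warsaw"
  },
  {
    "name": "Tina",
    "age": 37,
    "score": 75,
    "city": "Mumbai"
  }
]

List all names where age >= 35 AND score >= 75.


Checking both conditions:
  Olivia (age=61, score=72) -> no
  Sam (age=24, score=82) -> no
  Frank (age=64, score=83) -> YES
  Wendy (age=26, score=93) -> no
  Amir (age=44, score=65) -> no
  Tina (age=37, score=75) -> YES


ANSWER: Frank, Tina


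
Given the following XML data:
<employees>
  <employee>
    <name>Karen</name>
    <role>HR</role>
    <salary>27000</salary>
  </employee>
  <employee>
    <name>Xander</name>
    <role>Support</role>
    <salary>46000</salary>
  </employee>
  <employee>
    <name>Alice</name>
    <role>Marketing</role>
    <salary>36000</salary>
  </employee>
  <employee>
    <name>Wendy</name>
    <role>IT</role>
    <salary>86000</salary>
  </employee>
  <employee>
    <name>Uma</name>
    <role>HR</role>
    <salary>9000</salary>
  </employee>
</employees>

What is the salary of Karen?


Searching for <employee> with <name>Karen</name>
Found at position 1
<salary>27000</salary>

ANSWER: 27000


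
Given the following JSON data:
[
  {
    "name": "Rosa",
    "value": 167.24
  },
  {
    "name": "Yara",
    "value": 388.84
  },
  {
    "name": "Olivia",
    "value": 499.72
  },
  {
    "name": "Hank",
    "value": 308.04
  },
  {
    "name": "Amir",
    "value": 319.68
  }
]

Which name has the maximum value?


Comparing values:
  Rosa: 167.24
  Yara: 388.84
  Olivia: 499.72
  Hank: 308.04
  Amir: 319.68
Maximum: Olivia (499.72)

ANSWER: Olivia


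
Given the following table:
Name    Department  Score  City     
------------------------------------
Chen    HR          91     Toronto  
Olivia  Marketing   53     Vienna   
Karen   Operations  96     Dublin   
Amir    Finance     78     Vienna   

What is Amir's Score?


Row 4: Amir
Score = 78

ANSWER: 78


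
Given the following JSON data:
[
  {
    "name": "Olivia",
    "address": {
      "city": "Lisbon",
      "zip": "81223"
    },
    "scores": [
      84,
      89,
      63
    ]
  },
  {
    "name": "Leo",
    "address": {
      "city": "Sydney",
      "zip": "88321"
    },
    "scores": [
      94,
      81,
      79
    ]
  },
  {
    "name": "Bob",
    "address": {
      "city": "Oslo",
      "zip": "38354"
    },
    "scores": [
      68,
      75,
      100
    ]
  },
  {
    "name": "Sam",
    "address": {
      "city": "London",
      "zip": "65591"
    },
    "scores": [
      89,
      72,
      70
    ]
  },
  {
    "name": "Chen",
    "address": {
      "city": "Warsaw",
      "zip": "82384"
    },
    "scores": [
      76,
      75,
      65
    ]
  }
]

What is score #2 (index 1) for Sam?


Path: records[3].scores[1]
Value: 72

ANSWER: 72


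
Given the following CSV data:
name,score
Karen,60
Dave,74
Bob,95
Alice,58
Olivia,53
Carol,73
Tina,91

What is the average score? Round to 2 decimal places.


Scores: 60, 74, 95, 58, 53, 73, 91
Sum = 504
Count = 7
Average = 504 / 7 = 72.00

ANSWER: 72.00


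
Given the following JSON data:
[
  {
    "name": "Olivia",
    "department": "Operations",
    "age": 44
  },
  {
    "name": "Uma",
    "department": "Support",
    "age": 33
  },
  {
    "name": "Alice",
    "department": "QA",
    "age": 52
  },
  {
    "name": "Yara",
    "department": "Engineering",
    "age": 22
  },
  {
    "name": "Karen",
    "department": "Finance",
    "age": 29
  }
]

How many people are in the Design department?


Scanning records for department = Design
  No matches found
Count: 0

ANSWER: 0


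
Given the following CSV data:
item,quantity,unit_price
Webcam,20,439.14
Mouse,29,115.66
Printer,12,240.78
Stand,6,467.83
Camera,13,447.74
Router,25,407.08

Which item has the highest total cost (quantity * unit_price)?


Computing row totals:
  Webcam: 8782.8
  Mouse: 3354.14
  Printer: 2889.36
  Stand: 2806.98
  Camera: 5820.62
  Router: 10177.0
Maximum: Router (10177.0)

ANSWER: Router


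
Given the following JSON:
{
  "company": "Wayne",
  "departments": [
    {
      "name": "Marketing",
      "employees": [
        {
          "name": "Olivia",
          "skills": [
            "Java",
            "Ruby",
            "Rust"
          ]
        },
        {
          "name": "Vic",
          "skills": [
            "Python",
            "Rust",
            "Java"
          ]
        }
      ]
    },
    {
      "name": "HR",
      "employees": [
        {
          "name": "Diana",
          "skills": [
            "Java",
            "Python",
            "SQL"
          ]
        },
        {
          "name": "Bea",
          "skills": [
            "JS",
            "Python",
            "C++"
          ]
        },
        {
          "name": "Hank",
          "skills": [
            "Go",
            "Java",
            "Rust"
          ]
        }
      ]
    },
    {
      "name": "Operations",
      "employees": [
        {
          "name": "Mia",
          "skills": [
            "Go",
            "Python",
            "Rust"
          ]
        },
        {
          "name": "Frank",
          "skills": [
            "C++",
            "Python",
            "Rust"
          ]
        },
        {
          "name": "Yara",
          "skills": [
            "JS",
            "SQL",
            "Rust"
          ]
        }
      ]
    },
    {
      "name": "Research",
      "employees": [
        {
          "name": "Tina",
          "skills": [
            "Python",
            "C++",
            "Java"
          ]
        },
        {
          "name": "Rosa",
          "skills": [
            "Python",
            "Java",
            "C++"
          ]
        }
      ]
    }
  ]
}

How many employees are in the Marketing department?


Path: departments[0].employees
Count: 2

ANSWER: 2


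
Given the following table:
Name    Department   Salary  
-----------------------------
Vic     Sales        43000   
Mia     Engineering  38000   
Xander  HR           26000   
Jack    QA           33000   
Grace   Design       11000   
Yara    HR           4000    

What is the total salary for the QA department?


QA department members:
  Jack: 33000
Total = 33000 = 33000

ANSWER: 33000


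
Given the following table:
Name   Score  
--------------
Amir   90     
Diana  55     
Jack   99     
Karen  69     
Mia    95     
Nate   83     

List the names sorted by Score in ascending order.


Sorting by Score (ascending):
  Diana: 55
  Karen: 69
  Nate: 83
  Amir: 90
  Mia: 95
  Jack: 99


ANSWER: Diana, Karen, Nate, Amir, Mia, Jack


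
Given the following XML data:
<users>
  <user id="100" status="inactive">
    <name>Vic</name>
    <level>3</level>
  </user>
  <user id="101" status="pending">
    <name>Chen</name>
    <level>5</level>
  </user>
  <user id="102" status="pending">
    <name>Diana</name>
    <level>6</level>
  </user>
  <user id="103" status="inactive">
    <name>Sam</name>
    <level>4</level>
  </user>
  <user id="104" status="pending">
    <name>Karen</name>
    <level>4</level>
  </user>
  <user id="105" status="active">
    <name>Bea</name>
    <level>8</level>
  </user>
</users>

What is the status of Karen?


Finding user with name = Karen
user id="104" status="pending"

ANSWER: pending


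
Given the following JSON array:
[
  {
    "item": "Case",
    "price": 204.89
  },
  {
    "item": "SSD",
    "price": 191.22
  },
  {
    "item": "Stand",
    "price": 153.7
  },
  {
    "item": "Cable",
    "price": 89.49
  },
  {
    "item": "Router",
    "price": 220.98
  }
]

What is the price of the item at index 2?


Array index 2 -> Stand
price = 153.7

ANSWER: 153.7


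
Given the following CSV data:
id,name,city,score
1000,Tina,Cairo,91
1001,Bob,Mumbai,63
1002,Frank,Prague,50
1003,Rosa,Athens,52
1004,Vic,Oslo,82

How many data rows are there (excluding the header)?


Counting rows (excluding header):
Header: id,name,city,score
Data rows: 5

ANSWER: 5


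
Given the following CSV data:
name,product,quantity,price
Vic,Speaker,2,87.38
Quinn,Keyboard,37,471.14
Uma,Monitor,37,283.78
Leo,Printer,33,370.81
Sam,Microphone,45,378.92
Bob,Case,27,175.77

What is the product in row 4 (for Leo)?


Row 4: Leo
Column 'product' = Printer

ANSWER: Printer


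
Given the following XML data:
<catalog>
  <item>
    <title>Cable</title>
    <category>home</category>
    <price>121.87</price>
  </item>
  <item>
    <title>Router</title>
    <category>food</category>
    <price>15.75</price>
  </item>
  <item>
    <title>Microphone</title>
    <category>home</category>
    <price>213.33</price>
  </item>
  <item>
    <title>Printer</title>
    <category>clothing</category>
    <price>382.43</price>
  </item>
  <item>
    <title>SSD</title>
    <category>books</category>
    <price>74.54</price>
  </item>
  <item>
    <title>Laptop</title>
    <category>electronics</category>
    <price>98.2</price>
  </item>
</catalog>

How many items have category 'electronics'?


Scanning <item> elements for <category>electronics</category>:
  Item 6: Laptop -> MATCH
Count: 1

ANSWER: 1


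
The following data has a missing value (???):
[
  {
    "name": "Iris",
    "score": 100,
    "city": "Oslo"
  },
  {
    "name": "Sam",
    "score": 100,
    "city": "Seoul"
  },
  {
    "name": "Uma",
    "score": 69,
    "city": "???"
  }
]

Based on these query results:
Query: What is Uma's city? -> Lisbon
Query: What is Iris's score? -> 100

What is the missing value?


The missing value is Uma's city
From query: Uma's city = Lisbon

ANSWER: Lisbon


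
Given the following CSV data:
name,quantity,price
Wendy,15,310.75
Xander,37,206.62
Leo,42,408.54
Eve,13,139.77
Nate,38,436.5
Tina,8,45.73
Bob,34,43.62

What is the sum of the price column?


Values in 'price' column:
  Row 1: 310.75
  Row 2: 206.62
  Row 3: 408.54
  Row 4: 139.77
  Row 5: 436.5
  Row 6: 45.73
  Row 7: 43.62
Sum = 310.75 + 206.62 + 408.54 + 139.77 + 436.5 + 45.73 + 43.62 = 1591.53

ANSWER: 1591.53


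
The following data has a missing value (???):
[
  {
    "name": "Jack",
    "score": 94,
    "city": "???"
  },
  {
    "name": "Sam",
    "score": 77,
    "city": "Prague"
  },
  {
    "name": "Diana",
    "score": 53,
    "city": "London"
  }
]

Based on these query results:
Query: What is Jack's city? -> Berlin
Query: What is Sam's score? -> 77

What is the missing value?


The missing value is Jack's city
From query: Jack's city = Berlin

ANSWER: Berlin


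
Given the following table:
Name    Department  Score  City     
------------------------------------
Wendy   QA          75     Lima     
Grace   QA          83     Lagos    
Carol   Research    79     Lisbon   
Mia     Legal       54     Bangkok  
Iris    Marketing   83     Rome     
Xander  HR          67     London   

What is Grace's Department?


Row 2: Grace
Department = QA

ANSWER: QA


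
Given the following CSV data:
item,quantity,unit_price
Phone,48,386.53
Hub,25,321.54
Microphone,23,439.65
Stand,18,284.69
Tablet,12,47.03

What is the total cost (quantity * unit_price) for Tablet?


Row: Tablet
quantity = 12
unit_price = 47.03
total = 12 * 47.03 = 564.36

ANSWER: 564.36


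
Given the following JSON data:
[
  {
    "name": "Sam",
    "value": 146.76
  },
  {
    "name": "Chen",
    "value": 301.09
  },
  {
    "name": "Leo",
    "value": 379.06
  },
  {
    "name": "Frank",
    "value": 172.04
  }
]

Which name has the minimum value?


Comparing values:
  Sam: 146.76
  Chen: 301.09
  Leo: 379.06
  Frank: 172.04
Minimum: Sam (146.76)

ANSWER: Sam


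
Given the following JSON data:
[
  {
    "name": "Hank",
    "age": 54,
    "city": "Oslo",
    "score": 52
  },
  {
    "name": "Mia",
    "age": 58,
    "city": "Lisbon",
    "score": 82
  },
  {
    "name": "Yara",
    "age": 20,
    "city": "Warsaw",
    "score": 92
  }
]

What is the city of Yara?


Looking up record where name = Yara
Record index: 2
Field 'city' = Warsaw

ANSWER: Warsaw


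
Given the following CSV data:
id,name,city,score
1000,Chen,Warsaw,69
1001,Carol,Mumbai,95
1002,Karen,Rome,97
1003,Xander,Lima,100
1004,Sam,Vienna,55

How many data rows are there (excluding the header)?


Counting rows (excluding header):
Header: id,name,city,score
Data rows: 5

ANSWER: 5


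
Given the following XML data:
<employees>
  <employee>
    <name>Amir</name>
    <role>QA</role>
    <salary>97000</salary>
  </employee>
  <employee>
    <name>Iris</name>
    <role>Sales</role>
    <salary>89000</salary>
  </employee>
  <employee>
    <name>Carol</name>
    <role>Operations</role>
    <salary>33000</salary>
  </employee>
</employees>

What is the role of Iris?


Searching for <employee> with <name>Iris</name>
Found at position 2
<role>Sales</role>

ANSWER: Sales


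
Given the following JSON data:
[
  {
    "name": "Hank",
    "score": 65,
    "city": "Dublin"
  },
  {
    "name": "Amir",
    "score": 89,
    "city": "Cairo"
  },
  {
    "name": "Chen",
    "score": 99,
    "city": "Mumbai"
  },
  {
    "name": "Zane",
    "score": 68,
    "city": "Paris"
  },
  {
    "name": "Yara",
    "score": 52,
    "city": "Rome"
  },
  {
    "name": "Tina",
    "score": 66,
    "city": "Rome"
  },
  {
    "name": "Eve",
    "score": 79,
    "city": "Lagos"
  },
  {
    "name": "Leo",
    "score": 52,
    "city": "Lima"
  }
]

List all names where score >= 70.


Filtering records where score >= 70:
  Hank (score=65) -> no
  Amir (score=89) -> YES
  Chen (score=99) -> YES
  Zane (score=68) -> no
  Yara (score=52) -> no
  Tina (score=66) -> no
  Eve (score=79) -> YES
  Leo (score=52) -> no


ANSWER: Amir, Chen, Eve


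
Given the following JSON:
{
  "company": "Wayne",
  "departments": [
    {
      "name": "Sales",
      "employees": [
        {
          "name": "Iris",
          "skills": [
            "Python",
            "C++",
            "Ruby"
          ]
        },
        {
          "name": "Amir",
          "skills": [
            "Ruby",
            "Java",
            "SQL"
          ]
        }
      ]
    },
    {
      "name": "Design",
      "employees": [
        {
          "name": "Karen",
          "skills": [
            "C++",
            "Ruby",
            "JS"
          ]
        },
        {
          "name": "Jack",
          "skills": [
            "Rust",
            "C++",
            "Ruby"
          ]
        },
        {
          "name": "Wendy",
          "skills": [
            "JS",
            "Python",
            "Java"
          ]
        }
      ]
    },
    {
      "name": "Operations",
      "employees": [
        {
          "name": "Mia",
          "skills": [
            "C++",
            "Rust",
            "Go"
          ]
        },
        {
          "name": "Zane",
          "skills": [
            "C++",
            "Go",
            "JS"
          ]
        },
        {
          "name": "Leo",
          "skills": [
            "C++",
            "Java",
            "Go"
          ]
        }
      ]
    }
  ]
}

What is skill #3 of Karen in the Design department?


Path: departments[1].employees[0].skills[2]
Value: JS

ANSWER: JS


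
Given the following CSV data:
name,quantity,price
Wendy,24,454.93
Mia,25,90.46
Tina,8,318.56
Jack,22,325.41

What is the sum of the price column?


Values in 'price' column:
  Row 1: 454.93
  Row 2: 90.46
  Row 3: 318.56
  Row 4: 325.41
Sum = 454.93 + 90.46 + 318.56 + 325.41 = 1189.36

ANSWER: 1189.36


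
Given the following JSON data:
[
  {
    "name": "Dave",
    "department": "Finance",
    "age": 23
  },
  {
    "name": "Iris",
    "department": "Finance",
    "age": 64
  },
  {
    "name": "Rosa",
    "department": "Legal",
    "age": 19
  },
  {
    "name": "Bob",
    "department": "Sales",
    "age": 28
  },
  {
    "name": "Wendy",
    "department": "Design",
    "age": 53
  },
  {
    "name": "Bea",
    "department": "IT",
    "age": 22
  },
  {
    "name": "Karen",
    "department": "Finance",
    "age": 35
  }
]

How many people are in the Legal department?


Scanning records for department = Legal
  Record 2: Rosa
Count: 1

ANSWER: 1


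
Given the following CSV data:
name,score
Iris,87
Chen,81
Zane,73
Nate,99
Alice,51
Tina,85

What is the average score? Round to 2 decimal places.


Scores: 87, 81, 73, 99, 51, 85
Sum = 476
Count = 6
Average = 476 / 6 = 79.33

ANSWER: 79.33


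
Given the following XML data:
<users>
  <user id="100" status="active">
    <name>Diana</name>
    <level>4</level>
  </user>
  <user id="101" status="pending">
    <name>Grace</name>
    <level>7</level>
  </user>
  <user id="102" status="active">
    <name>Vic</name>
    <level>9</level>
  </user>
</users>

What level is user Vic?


Finding user: Vic
<level>9</level>

ANSWER: 9


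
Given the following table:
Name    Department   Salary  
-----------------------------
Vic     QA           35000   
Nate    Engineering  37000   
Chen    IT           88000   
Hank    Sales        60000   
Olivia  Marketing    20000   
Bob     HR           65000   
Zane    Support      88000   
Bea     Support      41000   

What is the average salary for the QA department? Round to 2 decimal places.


QA department members:
  Vic: 35000
Sum = 35000
Count = 1
Average = 35000 / 1 = 35000.00

ANSWER: 35000.00


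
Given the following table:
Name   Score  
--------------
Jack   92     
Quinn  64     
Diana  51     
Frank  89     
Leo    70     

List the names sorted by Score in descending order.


Sorting by Score (descending):
  Jack: 92
  Frank: 89
  Leo: 70
  Quinn: 64
  Diana: 51


ANSWER: Jack, Frank, Leo, Quinn, Diana


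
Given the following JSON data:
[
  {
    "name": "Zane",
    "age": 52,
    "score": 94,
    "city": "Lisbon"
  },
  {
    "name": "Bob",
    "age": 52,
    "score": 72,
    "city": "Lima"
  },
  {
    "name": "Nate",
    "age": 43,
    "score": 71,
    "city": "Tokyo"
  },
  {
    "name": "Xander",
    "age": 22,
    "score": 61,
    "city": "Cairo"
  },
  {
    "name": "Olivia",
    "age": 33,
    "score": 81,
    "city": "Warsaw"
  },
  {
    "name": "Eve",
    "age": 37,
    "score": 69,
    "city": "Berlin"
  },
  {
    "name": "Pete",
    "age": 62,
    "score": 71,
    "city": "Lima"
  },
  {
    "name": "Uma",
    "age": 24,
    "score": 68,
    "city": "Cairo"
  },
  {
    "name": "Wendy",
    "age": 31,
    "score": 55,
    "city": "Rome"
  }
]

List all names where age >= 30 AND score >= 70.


Checking both conditions:
  Zane (age=52, score=94) -> YES
  Bob (age=52, score=72) -> YES
  Nate (age=43, score=71) -> YES
  Xander (age=22, score=61) -> no
  Olivia (age=33, score=81) -> YES
  Eve (age=37, score=69) -> no
  Pete (age=62, score=71) -> YES
  Uma (age=24, score=68) -> no
  Wendy (age=31, score=55) -> no


ANSWER: Zane, Bob, Nate, Olivia, Pete


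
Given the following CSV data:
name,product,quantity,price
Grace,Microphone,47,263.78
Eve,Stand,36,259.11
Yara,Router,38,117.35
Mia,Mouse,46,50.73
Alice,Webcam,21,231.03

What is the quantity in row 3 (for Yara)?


Row 3: Yara
Column 'quantity' = 38

ANSWER: 38


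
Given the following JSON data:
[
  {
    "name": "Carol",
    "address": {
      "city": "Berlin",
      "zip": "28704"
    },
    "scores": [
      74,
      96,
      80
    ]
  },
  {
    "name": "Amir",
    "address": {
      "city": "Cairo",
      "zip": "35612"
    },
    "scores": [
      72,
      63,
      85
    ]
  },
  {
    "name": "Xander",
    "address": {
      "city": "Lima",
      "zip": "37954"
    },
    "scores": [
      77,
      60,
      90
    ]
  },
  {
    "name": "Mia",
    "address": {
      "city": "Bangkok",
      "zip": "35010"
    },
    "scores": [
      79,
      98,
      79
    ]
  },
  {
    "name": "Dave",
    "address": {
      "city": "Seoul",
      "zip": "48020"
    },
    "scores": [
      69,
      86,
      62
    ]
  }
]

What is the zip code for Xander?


Path: records[2].address.zip
Value: 37954

ANSWER: 37954


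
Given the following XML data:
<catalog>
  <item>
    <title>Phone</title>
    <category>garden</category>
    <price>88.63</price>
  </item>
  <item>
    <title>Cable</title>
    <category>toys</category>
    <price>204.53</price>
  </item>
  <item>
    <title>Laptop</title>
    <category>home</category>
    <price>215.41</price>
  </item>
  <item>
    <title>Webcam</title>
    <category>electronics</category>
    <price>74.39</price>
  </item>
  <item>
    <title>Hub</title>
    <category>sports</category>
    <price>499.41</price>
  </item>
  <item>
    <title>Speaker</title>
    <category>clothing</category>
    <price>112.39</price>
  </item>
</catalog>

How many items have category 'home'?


Scanning <item> elements for <category>home</category>:
  Item 3: Laptop -> MATCH
Count: 1

ANSWER: 1


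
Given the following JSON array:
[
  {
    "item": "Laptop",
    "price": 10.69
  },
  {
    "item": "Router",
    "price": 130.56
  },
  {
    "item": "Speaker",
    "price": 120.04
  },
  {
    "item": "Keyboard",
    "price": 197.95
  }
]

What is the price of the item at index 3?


Array index 3 -> Keyboard
price = 197.95

ANSWER: 197.95


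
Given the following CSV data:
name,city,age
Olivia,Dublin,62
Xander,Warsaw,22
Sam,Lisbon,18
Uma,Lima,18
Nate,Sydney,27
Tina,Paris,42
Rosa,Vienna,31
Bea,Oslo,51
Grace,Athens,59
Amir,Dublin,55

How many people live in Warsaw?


Scanning city column for 'Warsaw':
  Row 2: Xander -> MATCH
Total matches: 1

ANSWER: 1


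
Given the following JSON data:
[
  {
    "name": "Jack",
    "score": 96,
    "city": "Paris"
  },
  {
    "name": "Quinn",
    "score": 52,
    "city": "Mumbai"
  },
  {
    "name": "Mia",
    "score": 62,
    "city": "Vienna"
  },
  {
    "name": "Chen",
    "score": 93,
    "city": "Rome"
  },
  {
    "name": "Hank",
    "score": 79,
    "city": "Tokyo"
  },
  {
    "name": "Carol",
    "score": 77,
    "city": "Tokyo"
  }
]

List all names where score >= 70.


Filtering records where score >= 70:
  Jack (score=96) -> YES
  Quinn (score=52) -> no
  Mia (score=62) -> no
  Chen (score=93) -> YES
  Hank (score=79) -> YES
  Carol (score=77) -> YES


ANSWER: Jack, Chen, Hank, Carol


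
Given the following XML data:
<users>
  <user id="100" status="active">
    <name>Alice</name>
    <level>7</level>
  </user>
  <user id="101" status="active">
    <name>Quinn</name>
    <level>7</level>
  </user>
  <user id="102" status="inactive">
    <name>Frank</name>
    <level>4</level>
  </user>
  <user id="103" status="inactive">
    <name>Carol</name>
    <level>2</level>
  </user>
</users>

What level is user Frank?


Finding user: Frank
<level>4</level>

ANSWER: 4


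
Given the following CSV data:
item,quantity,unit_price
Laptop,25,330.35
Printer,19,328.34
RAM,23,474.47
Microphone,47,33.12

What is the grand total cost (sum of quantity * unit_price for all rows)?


Computing row totals:
  Laptop: 25 * 330.35 = 8258.75
  Printer: 19 * 328.34 = 6238.46
  RAM: 23 * 474.47 = 10912.81
  Microphone: 47 * 33.12 = 1556.64
Grand total = 8258.75 + 6238.46 + 10912.81 + 1556.64 = 26966.66

ANSWER: 26966.66


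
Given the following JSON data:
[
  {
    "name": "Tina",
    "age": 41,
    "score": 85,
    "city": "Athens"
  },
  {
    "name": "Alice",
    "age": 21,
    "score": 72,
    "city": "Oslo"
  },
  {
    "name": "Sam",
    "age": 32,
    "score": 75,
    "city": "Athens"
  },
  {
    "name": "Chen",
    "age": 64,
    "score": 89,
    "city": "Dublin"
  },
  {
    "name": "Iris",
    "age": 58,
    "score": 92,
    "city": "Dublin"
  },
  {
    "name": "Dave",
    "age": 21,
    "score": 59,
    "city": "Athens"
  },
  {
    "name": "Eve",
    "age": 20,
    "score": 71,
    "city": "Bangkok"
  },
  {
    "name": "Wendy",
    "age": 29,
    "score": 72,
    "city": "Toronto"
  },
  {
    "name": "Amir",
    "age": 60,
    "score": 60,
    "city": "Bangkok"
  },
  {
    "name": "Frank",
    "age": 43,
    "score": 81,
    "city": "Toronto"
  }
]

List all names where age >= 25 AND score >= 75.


Checking both conditions:
  Tina (age=41, score=85) -> YES
  Alice (age=21, score=72) -> no
  Sam (age=32, score=75) -> YES
  Chen (age=64, score=89) -> YES
  Iris (age=58, score=92) -> YES
  Dave (age=21, score=59) -> no
  Eve (age=20, score=71) -> no
  Wendy (age=29, score=72) -> no
  Amir (age=60, score=60) -> no
  Frank (age=43, score=81) -> YES


ANSWER: Tina, Sam, Chen, Iris, Frank


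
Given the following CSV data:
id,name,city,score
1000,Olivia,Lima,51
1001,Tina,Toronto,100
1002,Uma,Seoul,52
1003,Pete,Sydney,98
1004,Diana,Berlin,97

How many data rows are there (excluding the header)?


Counting rows (excluding header):
Header: id,name,city,score
Data rows: 5

ANSWER: 5


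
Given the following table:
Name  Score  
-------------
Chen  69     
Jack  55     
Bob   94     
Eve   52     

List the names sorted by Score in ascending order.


Sorting by Score (ascending):
  Eve: 52
  Jack: 55
  Chen: 69
  Bob: 94


ANSWER: Eve, Jack, Chen, Bob


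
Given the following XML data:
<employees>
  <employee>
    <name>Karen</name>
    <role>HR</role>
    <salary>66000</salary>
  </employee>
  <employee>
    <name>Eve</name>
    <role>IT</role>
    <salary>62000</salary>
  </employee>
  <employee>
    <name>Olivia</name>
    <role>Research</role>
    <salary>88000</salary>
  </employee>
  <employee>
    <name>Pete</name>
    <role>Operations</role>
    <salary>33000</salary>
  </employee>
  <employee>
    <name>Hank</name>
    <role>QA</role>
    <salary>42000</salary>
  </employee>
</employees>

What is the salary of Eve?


Searching for <employee> with <name>Eve</name>
Found at position 2
<salary>62000</salary>

ANSWER: 62000


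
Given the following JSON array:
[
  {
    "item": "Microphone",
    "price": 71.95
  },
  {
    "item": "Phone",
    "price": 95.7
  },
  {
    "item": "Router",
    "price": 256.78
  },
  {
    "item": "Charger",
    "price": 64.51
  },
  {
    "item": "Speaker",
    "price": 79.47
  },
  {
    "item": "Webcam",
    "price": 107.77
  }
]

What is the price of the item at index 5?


Array index 5 -> Webcam
price = 107.77

ANSWER: 107.77


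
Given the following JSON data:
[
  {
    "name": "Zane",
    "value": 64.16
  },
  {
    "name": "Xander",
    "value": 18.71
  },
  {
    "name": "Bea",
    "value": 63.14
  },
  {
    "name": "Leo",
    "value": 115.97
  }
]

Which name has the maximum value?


Comparing values:
  Zane: 64.16
  Xander: 18.71
  Bea: 63.14
  Leo: 115.97
Maximum: Leo (115.97)

ANSWER: Leo


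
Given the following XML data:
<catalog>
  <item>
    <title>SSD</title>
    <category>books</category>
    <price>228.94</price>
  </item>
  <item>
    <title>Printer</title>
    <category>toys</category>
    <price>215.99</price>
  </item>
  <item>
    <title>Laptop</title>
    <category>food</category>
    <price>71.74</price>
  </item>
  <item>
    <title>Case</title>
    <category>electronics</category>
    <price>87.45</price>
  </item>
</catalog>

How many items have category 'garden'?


Scanning <item> elements for <category>garden</category>:
Count: 0

ANSWER: 0


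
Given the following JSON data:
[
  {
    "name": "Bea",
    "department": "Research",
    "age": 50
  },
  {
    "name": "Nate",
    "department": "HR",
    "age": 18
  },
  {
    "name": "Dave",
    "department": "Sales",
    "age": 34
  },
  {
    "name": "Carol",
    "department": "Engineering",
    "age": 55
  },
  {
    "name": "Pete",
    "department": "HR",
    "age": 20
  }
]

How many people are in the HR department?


Scanning records for department = HR
  Record 1: Nate
  Record 4: Pete
Count: 2

ANSWER: 2


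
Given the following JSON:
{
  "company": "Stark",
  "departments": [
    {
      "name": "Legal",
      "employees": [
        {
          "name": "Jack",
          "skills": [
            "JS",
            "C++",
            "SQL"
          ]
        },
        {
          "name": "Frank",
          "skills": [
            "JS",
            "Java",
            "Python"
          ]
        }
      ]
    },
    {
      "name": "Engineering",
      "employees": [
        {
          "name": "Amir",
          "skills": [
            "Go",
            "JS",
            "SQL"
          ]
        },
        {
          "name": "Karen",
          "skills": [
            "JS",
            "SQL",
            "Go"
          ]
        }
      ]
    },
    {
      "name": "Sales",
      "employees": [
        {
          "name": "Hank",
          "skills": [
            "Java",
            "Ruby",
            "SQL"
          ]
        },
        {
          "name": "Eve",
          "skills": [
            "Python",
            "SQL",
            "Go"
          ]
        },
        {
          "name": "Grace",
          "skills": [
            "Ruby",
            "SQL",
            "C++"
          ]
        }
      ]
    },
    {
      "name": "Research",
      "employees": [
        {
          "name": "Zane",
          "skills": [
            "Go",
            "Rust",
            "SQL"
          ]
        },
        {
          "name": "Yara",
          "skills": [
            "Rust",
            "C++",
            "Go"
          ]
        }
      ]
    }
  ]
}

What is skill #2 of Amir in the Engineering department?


Path: departments[1].employees[0].skills[1]
Value: JS

ANSWER: JS


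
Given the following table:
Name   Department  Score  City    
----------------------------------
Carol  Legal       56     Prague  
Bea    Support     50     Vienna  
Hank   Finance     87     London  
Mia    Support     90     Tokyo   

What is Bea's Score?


Row 2: Bea
Score = 50

ANSWER: 50


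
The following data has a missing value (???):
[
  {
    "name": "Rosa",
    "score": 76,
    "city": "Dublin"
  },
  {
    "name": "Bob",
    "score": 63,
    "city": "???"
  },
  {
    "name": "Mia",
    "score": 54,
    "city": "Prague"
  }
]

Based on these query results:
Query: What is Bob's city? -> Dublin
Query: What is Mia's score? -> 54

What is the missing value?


The missing value is Bob's city
From query: Bob's city = Dublin

ANSWER: Dublin
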